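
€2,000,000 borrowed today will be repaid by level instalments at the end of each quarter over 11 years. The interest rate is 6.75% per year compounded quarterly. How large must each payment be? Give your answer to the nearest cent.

€64,764.38

Level ordinary annuity; solve PV = PMT × [(1 − (1+r)^−n)/r] for PMT.
Periodic rate r = 0.0675/4 per quarter; n is counted in quarters.
With n = 44: PMT = 2,000,000 / ([(1 − (1+r)^−n)/r]) = €64,764.38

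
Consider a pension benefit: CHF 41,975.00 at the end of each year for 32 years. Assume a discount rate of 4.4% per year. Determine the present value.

CHF 713,473.40

This is an ordinary annuity: 32 payments of CHF 41,975.00 at the end of each year.
Periodic rate r = 0.044 per year.
PV = PMT × [(1 − (1+r)^−n)/r] = 41,975 × [1 − (1+r)^−32] / r = CHF 713,473.40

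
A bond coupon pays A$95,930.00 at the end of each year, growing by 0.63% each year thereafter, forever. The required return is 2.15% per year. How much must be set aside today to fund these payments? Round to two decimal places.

Periodic rate r = 0.0215 per year.
Growing perpetuity (Gordon): PV = PMT₁ / (r − g) = 95,930 / (r − 0.0063) = A$6,311,184.21.

A$6,311,184.21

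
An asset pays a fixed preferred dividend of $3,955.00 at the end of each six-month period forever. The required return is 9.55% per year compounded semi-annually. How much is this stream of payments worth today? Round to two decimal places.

$82,827.23

Periodic rate r = 0.0955/2 per half-year.
Level perpetuity: PV = PMT / r = 3,955 / (0.0955/2) = $82,827.23.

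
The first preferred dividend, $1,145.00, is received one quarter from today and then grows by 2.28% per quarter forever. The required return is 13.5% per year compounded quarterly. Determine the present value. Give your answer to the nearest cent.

Periodic rate r = 0.135/4 per quarter.
Growing perpetuity (Gordon): PV = PMT₁ / (r − g) = 1,145 / (r − 0.0228) = $104,566.21.

$104,566.21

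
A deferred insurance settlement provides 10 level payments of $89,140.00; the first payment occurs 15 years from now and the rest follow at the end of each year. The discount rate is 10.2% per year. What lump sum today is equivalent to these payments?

Ordinary annuity of 10 payments, first payment at period 15.
Periodic rate r = 0.102 per year.
The ordinary-annuity PV formula values the stream one period before the first payment (period 14); discount that back 14 periods:
PV₀ = 89,140 × [1 − (1+r)^−10] / r × (1+r)^−14 = $139,411.72

$139,411.72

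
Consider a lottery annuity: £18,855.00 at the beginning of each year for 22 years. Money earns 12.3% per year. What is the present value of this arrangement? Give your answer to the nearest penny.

This is an annuity due: 22 payments of £18,855.00 at the beginning of each year.
Periodic rate r = 0.123 per year.
PV = PMT × [(1 − (1+r)^−n)/r] × (1+r) = 18,855 × [1 − (1+r)^−22] / r × (1+r) = £158,734.05

£158,734.05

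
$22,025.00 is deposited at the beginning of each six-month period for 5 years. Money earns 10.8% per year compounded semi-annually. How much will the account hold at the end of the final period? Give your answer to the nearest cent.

$297,497.23

This is an annuity due: 10 deposits of $22,025.00 at the beginning of each six-month period.
Periodic rate r = 0.108/2 per half-year; n is counted in half-years.
FV = PMT × [((1+r)^n − 1)/r] × (1+r) = 22,025 × [(1+r)^10 − 1] / r × (1+r) = $297,497.23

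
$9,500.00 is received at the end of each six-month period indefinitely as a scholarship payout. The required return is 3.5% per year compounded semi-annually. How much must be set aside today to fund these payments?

$542,857.14

Periodic rate r = 0.035/2 per half-year.
Level perpetuity: PV = PMT / r = 9,500 / (0.035/2) = $542,857.14.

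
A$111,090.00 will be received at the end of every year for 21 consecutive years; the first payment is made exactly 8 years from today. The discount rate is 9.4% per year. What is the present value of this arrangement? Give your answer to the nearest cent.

Ordinary annuity of 21 payments, first payment at period 8.
Periodic rate r = 0.094 per year.
The ordinary-annuity PV formula values the stream one period before the first payment (period 7); discount that back 7 periods:
PV₀ = 111,090 × [1 − (1+r)^−21] / r × (1+r)^−7 = A$534,610.85

A$534,610.85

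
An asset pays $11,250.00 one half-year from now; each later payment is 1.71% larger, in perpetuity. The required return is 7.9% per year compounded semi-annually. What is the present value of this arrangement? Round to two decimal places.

Periodic rate r = 0.079/2 per half-year.
Growing perpetuity (Gordon): PV = PMT₁ / (r − g) = 11,250 / (r − 0.0171) = $502,232.14.

$502,232.14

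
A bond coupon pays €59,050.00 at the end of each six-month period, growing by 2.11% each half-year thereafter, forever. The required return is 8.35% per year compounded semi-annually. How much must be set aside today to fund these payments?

Periodic rate r = 0.0835/2 per half-year.
Growing perpetuity (Gordon): PV = PMT₁ / (r − g) = 59,050 / (r − 0.0211) = €2,859,564.16.

€2,859,564.16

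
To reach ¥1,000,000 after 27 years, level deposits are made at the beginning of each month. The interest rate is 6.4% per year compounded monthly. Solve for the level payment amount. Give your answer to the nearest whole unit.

Level annuity due; solve FV = PMT × [((1+r)^n − 1)/r] × (1+r) for PMT.
Periodic rate r = 0.064/12 per month; n is counted in months.
With n = 324: PMT = 1,000,000 / ([((1+r)^n − 1)/r] × (1+r)) = ¥1,152

¥1,152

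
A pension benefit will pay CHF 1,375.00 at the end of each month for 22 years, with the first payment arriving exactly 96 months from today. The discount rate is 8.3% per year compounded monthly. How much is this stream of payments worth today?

Ordinary annuity of 264 payments, first payment at period 96.
Periodic rate r = 0.083/12 per month; n is counted in months.
The ordinary-annuity PV formula values the stream one period before the first payment (period 95); discount that back 95 periods:
PV₀ = 1,375 × [1 − (1+r)^−264] / r × (1+r)^−95 = CHF 86,542.06

CHF 86,542.06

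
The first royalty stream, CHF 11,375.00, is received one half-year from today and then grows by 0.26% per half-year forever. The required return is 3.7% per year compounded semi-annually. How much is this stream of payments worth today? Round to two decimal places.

Periodic rate r = 0.037/2 per half-year.
Growing perpetuity (Gordon): PV = PMT₁ / (r − g) = 11,375 / (r − 0.0026) = CHF 715,408.81.

CHF 715,408.81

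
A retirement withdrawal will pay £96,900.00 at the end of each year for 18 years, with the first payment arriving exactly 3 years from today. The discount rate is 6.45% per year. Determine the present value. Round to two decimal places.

£895,405.19

Ordinary annuity of 18 payments, first payment at period 3.
Periodic rate r = 0.0645 per year.
The ordinary-annuity PV formula values the stream one period before the first payment (period 2); discount that back 2 periods:
PV₀ = 96,900 × [1 − (1+r)^−18] / r × (1+r)^−2 = £895,405.19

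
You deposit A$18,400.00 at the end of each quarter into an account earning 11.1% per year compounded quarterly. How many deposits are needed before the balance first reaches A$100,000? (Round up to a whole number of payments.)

Periodic rate r = 0.111/4 per quarter; n is counted in quarters.
Ordinary annuity FV: 100,000 = 18,400 × [((1+r)^n − 1)/r].
(1+r)^n = 1 + 100,000 × r / 18,400, so n = ln(1 + 100,000·r/18,400) / ln(1+r) = 5.13.
Round up to a whole number of payments: n = 6.

6 payments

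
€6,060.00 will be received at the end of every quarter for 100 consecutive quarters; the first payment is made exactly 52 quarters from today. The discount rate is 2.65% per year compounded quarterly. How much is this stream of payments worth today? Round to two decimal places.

Ordinary annuity of 100 payments, first payment at period 52.
Periodic rate r = 0.0265/4 per quarter; n is counted in quarters.
The ordinary-annuity PV formula values the stream one period before the first payment (period 51); discount that back 51 periods:
PV₀ = 6,060 × [1 − (1+r)^−100] / r × (1+r)^−51 = €315,689.81

€315,689.81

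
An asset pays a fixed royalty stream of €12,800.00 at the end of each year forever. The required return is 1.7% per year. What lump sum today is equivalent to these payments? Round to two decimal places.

Periodic rate r = 0.017 per year.
Level perpetuity: PV = PMT / r = 12,800 / (0.017) = €752,941.18.

€752,941.18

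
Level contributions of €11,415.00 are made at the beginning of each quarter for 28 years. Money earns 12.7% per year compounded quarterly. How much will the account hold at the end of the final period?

€11,921,781.96

This is an annuity due: 112 deposits of €11,415.00 at the beginning of each quarter.
Periodic rate r = 0.127/4 per quarter; n is counted in quarters.
FV = PMT × [((1+r)^n − 1)/r] × (1+r) = 11,415 × [(1+r)^112 − 1] / r × (1+r) = €11,921,781.96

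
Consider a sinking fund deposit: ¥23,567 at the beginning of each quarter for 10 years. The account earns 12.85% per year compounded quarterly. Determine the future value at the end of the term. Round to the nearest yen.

¥1,924,994

This is an annuity due: 40 deposits of ¥23,567 at the beginning of each quarter.
Periodic rate r = 0.1285/4 per quarter; n is counted in quarters.
FV = PMT × [((1+r)^n − 1)/r] × (1+r) = 23,567 × [(1+r)^40 − 1] / r × (1+r) = ¥1,924,994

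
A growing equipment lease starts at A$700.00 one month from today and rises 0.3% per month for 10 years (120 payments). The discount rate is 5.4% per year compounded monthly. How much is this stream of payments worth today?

A$76,611.70

Periodic rate r = 0.054/12 per month; n is counted in months.
Growing ordinary annuity: PV = PMT₁ × [1 − ((1+g)/(1+r))^n] / (r − g) = 700 × [1 − ((1+0.003)/(1+r))^120] / (r − 0.003) = A$76,611.70.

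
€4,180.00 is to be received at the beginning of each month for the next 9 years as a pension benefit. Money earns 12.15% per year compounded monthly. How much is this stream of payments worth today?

This is an annuity due: 108 payments of €4,180.00 at the beginning of each month.
Periodic rate r = 0.1215/12 per month; n is counted in months.
PV = PMT × [(1 − (1+r)^−n)/r] × (1+r) = 4,180 × [1 − (1+r)^−108] / r × (1+r) = €276,530.15

€276,530.15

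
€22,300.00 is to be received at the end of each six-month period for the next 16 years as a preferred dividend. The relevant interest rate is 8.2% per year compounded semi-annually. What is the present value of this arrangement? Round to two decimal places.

This is an ordinary annuity: 32 payments of €22,300.00 at the end of each six-month period.
Periodic rate r = 0.082/2 per half-year; n is counted in half-years.
PV = PMT × [(1 − (1+r)^−n)/r] = 22,300 × [1 − (1+r)^−32] / r = €393,554.44

€393,554.44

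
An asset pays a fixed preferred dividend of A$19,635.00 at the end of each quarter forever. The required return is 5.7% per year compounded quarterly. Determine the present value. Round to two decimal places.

A$1,377,894.74

Periodic rate r = 0.057/4 per quarter.
Level perpetuity: PV = PMT / r = 19,635 / (0.057/4) = A$1,377,894.74.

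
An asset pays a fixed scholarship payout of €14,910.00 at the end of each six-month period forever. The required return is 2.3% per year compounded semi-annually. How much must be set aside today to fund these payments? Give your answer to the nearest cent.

€1,296,521.74

Periodic rate r = 0.023/2 per half-year.
Level perpetuity: PV = PMT / r = 14,910 / (0.023/2) = €1,296,521.74.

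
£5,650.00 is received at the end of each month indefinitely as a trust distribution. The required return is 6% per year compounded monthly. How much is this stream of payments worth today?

Periodic rate r = 0.06/12 per month.
Level perpetuity: PV = PMT / r = 5,650 / (0.06/12) = £1,130,000.00.

£1,130,000.00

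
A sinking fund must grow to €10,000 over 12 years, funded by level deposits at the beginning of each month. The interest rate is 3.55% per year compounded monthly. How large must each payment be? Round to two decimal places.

€55.64

Level annuity due; solve FV = PMT × [((1+r)^n − 1)/r] × (1+r) for PMT.
Periodic rate r = 0.0355/12 per month; n is counted in months.
With n = 144: PMT = 10,000 / ([((1+r)^n − 1)/r] × (1+r)) = €55.64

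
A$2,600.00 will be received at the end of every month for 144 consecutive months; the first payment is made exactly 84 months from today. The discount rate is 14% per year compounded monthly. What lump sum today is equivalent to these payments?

A$69,082.91

Ordinary annuity of 144 payments, first payment at period 84.
Periodic rate r = 0.14/12 per month; n is counted in months.
The ordinary-annuity PV formula values the stream one period before the first payment (period 83); discount that back 83 periods:
PV₀ = 2,600 × [1 − (1+r)^−144] / r × (1+r)^−83 = A$69,082.91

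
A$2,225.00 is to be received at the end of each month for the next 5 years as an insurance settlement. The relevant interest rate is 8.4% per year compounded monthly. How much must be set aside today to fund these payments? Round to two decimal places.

This is an ordinary annuity: 60 payments of A$2,225.00 at the end of each month.
Periodic rate r = 0.084/12 per month; n is counted in months.
PV = PMT × [(1 − (1+r)^−n)/r] = 2,225 × [1 − (1+r)^−60] / r = A$108,704.31

A$108,704.31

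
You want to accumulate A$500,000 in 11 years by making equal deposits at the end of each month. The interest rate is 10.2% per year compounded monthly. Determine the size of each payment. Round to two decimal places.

Level ordinary annuity; solve FV = PMT × [((1+r)^n − 1)/r] for PMT.
Periodic rate r = 0.102/12 per month; n is counted in months.
With n = 132: PMT = 500,000 / ([((1+r)^n − 1)/r]) = A$2,066.66

A$2,066.66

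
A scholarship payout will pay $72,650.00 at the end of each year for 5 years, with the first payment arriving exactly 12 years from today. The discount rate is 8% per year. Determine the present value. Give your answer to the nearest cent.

Ordinary annuity of 5 payments, first payment at period 12.
Periodic rate r = 0.08 per year.
The ordinary-annuity PV formula values the stream one period before the first payment (period 11); discount that back 11 periods:
PV₀ = 72,650 × [1 − (1+r)^−5] / r × (1+r)^−11 = $124,406.22

$124,406.22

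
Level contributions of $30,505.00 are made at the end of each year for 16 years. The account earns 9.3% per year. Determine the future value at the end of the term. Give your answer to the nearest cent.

This is an ordinary annuity: 16 deposits of $30,505.00 at the end of each year.
Periodic rate r = 0.093 per year.
FV = PMT × [((1+r)^n − 1)/r] = 30,505 × [(1+r)^16 − 1] / r = $1,032,840.55

$1,032,840.55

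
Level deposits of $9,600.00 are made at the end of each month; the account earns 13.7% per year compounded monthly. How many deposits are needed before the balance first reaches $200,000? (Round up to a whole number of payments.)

Periodic rate r = 0.137/12 per month; n is counted in months.
Ordinary annuity FV: 200,000 = 9,600 × [((1+r)^n − 1)/r].
(1+r)^n = 1 + 200,000 × r / 9,600, so n = ln(1 + 200,000·r/9,600) / ln(1+r) = 18.80.
Round up to a whole number of payments: n = 19.

19 payments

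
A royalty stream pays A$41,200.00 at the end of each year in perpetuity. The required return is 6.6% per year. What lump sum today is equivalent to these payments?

Periodic rate r = 0.066 per year.
Level perpetuity: PV = PMT / r = 41,200 / (0.066) = A$624,242.42.

A$624,242.42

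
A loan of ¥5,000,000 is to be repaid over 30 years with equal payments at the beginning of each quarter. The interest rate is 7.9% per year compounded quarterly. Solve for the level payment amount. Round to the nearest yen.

Level annuity due; solve PV = PMT × [(1 − (1+r)^−n)/r] × (1+r) for PMT.
Periodic rate r = 0.079/4 per quarter; n is counted in quarters.
With n = 120: PMT = 5,000,000 / ([(1 − (1+r)^−n)/r] × (1+r)) = ¥107,081

¥107,081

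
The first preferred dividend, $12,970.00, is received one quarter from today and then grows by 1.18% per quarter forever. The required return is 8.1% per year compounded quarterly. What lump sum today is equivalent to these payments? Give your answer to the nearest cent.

Periodic rate r = 0.081/4 per quarter.
Growing perpetuity (Gordon): PV = PMT₁ / (r − g) = 12,970 / (r − 0.0118) = $1,534,911.24.

$1,534,911.24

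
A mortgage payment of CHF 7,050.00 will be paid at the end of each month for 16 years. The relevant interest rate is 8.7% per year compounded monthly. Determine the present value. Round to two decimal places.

This is an ordinary annuity: 192 payments of CHF 7,050.00 at the end of each month.
Periodic rate r = 0.087/12 per month; n is counted in months.
PV = PMT × [(1 − (1+r)^−n)/r] = 7,050 × [1 − (1+r)^−192] / r = CHF 729,476.55

CHF 729,476.55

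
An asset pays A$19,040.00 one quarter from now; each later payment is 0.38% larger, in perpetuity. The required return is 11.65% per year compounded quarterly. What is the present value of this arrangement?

A$751,826.26

Periodic rate r = 0.1165/4 per quarter.
Growing perpetuity (Gordon): PV = PMT₁ / (r − g) = 19,040 / (r − 0.0038) = A$751,826.26.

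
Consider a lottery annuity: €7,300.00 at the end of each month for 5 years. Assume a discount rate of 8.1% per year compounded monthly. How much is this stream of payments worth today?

€359,176.20

This is an ordinary annuity: 60 payments of €7,300.00 at the end of each month.
Periodic rate r = 0.081/12 per month; n is counted in months.
PV = PMT × [(1 − (1+r)^−n)/r] = 7,300 × [1 − (1+r)^−60] / r = €359,176.20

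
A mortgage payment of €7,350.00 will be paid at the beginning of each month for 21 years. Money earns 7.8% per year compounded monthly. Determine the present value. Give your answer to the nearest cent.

€915,729.16

This is an annuity due: 252 payments of €7,350.00 at the beginning of each month.
Periodic rate r = 0.078/12 per month; n is counted in months.
PV = PMT × [(1 − (1+r)^−n)/r] × (1+r) = 7,350 × [1 − (1+r)^−252] / r × (1+r) = €915,729.16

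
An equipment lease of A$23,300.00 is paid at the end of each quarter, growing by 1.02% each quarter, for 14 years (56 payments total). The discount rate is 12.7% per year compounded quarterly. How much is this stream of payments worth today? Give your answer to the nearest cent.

Periodic rate r = 0.127/4 per quarter; n is counted in quarters.
Growing ordinary annuity: PV = PMT₁ × [1 − ((1+g)/(1+r))^n] / (r − g) = 23,300 × [1 − ((1+0.0102)/(1+r))^56] / (r − 0.0102) = A$749,655.53.

A$749,655.53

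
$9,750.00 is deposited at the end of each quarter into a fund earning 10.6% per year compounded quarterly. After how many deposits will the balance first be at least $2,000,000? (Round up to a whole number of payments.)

Periodic rate r = 0.106/4 per quarter; n is counted in quarters.
Ordinary annuity FV: 2,000,000 = 9,750 × [((1+r)^n − 1)/r].
(1+r)^n = 1 + 2,000,000 × r / 9,750, so n = ln(1 + 2,000,000·r/9,750) / ln(1+r) = 71.19.
Round up to a whole number of payments: n = 72.

72 payments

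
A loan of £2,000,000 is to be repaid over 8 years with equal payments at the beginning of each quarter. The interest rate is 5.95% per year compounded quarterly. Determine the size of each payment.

Level annuity due; solve PV = PMT × [(1 − (1+r)^−n)/r] × (1+r) for PMT.
Periodic rate r = 0.0595/4 per quarter; n is counted in quarters.
With n = 32: PMT = 2,000,000 / ([(1 − (1+r)^−n)/r] × (1+r)) = £77,847.77

£77,847.77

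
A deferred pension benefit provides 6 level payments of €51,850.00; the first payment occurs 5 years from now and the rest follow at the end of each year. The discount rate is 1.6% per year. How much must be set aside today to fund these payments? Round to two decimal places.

€276,284.66

Ordinary annuity of 6 payments, first payment at period 5.
Periodic rate r = 0.016 per year.
The ordinary-annuity PV formula values the stream one period before the first payment (period 4); discount that back 4 periods:
PV₀ = 51,850 × [1 − (1+r)^−6] / r × (1+r)^−4 = €276,284.66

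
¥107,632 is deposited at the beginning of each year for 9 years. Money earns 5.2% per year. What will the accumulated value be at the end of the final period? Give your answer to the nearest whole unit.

This is an annuity due: 9 deposits of ¥107,632 at the beginning of each year.
Periodic rate r = 0.052 per year.
FV = PMT × [((1+r)^n − 1)/r] × (1+r) = 107,632 × [(1+r)^9 − 1] / r × (1+r) = ¥1,258,857

¥1,258,857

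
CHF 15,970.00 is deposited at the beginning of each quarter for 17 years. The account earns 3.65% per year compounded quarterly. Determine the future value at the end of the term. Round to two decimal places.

This is an annuity due: 68 deposits of CHF 15,970.00 at the beginning of each quarter.
Periodic rate r = 0.0365/4 per quarter; n is counted in quarters.
FV = PMT × [((1+r)^n − 1)/r] × (1+r) = 15,970 × [(1+r)^68 − 1] / r × (1+r) = CHF 1,509,370.83

CHF 1,509,370.83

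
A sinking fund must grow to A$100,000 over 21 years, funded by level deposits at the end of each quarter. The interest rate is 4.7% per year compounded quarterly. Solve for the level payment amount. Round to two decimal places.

Level ordinary annuity; solve FV = PMT × [((1+r)^n − 1)/r] for PMT.
Periodic rate r = 0.047/4 per quarter; n is counted in quarters.
With n = 84: PMT = 100,000 / ([((1+r)^n − 1)/r]) = A$704.53

A$704.53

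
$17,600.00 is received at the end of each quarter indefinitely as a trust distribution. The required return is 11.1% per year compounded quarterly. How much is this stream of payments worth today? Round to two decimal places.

Periodic rate r = 0.111/4 per quarter.
Level perpetuity: PV = PMT / r = 17,600 / (0.111/4) = $634,234.23.

$634,234.23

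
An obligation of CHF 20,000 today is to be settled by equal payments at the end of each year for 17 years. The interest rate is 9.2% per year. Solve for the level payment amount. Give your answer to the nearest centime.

CHF 2,371.08

Level ordinary annuity; solve PV = PMT × [(1 − (1+r)^−n)/r] for PMT.
Periodic rate r = 0.092 per year.
With n = 17: PMT = 20,000 / ([(1 − (1+r)^−n)/r]) = CHF 2,371.08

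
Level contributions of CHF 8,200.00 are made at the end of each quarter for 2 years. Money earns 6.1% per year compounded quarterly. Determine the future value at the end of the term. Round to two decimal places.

This is an ordinary annuity: 8 deposits of CHF 8,200.00 at the end of each quarter.
Periodic rate r = 0.061/4 per quarter; n is counted in quarters.
FV = PMT × [((1+r)^n − 1)/r] = 8,200 × [(1+r)^8 − 1] / r = CHF 69,210.25

CHF 69,210.25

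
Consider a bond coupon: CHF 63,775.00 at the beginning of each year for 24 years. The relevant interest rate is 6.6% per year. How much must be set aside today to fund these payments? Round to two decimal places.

This is an annuity due: 24 payments of CHF 63,775.00 at the beginning of each year.
Periodic rate r = 0.066 per year.
PV = PMT × [(1 − (1+r)^−n)/r] × (1+r) = 63,775 × [1 − (1+r)^−24] / r × (1+r) = CHF 807,890.11

CHF 807,890.11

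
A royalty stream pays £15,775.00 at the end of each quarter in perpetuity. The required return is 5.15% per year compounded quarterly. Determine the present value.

Periodic rate r = 0.0515/4 per quarter.
Level perpetuity: PV = PMT / r = 15,775 / (0.0515/4) = £1,225,242.72.

£1,225,242.72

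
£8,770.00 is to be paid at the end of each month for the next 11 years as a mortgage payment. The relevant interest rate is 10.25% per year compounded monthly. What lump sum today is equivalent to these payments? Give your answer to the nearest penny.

This is an ordinary annuity: 132 payments of £8,770.00 at the end of each month.
Periodic rate r = 0.1025/12 per month; n is counted in months.
PV = PMT × [(1 − (1+r)^−n)/r] = 8,770 × [1 − (1+r)^−132] / r = £692,637.15

£692,637.15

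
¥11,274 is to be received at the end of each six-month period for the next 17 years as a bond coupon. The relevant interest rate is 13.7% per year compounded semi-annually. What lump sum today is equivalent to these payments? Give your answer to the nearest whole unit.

¥147,284

This is an ordinary annuity: 34 payments of ¥11,274 at the end of each six-month period.
Periodic rate r = 0.137/2 per half-year; n is counted in half-years.
PV = PMT × [(1 − (1+r)^−n)/r] = 11,274 × [1 − (1+r)^−34] / r = ¥147,284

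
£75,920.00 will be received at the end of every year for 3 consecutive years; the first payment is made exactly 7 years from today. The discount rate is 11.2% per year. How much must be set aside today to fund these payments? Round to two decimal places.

£97,784.30

Ordinary annuity of 3 payments, first payment at period 7.
Periodic rate r = 0.112 per year.
The ordinary-annuity PV formula values the stream one period before the first payment (period 6); discount that back 6 periods:
PV₀ = 75,920 × [1 − (1+r)^−3] / r × (1+r)^−6 = £97,784.30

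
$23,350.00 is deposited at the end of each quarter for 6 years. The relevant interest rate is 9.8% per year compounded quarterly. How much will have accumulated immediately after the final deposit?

$750,696.77

This is an ordinary annuity: 24 deposits of $23,350.00 at the end of each quarter.
Periodic rate r = 0.098/4 per quarter; n is counted in quarters.
FV = PMT × [((1+r)^n − 1)/r] = 23,350 × [(1+r)^24 − 1] / r = $750,696.77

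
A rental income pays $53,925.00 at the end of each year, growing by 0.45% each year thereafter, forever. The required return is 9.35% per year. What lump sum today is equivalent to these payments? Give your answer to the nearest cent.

Periodic rate r = 0.0935 per year.
Growing perpetuity (Gordon): PV = PMT₁ / (r − g) = 53,925 / (r − 0.0045) = $605,898.88.

$605,898.88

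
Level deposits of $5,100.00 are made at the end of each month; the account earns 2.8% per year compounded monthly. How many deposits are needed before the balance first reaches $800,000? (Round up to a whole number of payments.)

134 payments

Periodic rate r = 0.028/12 per month; n is counted in months.
Ordinary annuity FV: 800,000 = 5,100 × [((1+r)^n − 1)/r].
(1+r)^n = 1 + 800,000 × r / 5,100, so n = ln(1 + 800,000·r/5,100) / ln(1+r) = 133.83.
Round up to a whole number of payments: n = 134.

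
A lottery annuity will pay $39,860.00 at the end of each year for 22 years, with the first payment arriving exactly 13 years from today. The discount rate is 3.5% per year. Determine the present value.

$400,088.77

Ordinary annuity of 22 payments, first payment at period 13.
Periodic rate r = 0.035 per year.
The ordinary-annuity PV formula values the stream one period before the first payment (period 12); discount that back 12 periods:
PV₀ = 39,860 × [1 − (1+r)^−22] / r × (1+r)^−12 = $400,088.77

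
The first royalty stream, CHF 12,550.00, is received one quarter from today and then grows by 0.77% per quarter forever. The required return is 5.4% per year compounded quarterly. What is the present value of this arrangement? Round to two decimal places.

Periodic rate r = 0.054/4 per quarter.
Growing perpetuity (Gordon): PV = PMT₁ / (r − g) = 12,550 / (r − 0.0077) = CHF 2,163,793.10.

CHF 2,163,793.10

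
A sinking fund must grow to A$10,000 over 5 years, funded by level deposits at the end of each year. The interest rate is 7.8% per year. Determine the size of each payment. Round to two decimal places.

Level ordinary annuity; solve FV = PMT × [((1+r)^n − 1)/r] for PMT.
Periodic rate r = 0.078 per year.
With n = 5: PMT = 10,000 / ([((1+r)^n − 1)/r]) = A$1,711.38

A$1,711.38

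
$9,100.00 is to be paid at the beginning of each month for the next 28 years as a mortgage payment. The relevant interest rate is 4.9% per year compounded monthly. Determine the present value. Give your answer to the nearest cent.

This is an annuity due: 336 payments of $9,100.00 at the beginning of each month.
Periodic rate r = 0.049/12 per month; n is counted in months.
PV = PMT × [(1 − (1+r)^−n)/r] × (1+r) = 9,100 × [1 − (1+r)^−336] / r × (1+r) = $1,668,612.14

$1,668,612.14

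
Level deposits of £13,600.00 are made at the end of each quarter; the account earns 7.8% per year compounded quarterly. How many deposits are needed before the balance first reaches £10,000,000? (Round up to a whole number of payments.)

142 payments

Periodic rate r = 0.078/4 per quarter; n is counted in quarters.
Ordinary annuity FV: 10,000,000 = 13,600 × [((1+r)^n − 1)/r].
(1+r)^n = 1 + 10,000,000 × r / 13,600, so n = ln(1 + 10,000,000·r/13,600) / ln(1+r) = 141.38.
Round up to a whole number of payments: n = 142.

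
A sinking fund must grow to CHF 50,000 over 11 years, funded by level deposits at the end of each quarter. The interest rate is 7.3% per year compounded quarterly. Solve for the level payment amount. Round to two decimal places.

Level ordinary annuity; solve FV = PMT × [((1+r)^n − 1)/r] for PMT.
Periodic rate r = 0.073/4 per quarter; n is counted in quarters.
With n = 44: PMT = 50,000 / ([((1+r)^n − 1)/r]) = CHF 750.33

CHF 750.33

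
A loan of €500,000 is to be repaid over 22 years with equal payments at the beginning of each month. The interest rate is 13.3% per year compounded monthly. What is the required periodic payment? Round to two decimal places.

Level annuity due; solve PV = PMT × [(1 − (1+r)^−n)/r] × (1+r) for PMT.
Periodic rate r = 0.133/12 per month; n is counted in months.
With n = 264: PMT = 500,000 / ([(1 − (1+r)^−n)/r] × (1+r)) = €5,796.73

€5,796.73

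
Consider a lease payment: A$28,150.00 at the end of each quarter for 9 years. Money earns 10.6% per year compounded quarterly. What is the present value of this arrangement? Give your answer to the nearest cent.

A$647,968.67

This is an ordinary annuity: 36 payments of A$28,150.00 at the end of each quarter.
Periodic rate r = 0.106/4 per quarter; n is counted in quarters.
PV = PMT × [(1 − (1+r)^−n)/r] = 28,150 × [1 − (1+r)^−36] / r = A$647,968.67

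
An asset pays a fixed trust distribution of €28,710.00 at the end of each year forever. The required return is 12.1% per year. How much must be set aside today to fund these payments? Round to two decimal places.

€237,272.73

Periodic rate r = 0.121 per year.
Level perpetuity: PV = PMT / r = 28,710 / (0.121) = €237,272.73.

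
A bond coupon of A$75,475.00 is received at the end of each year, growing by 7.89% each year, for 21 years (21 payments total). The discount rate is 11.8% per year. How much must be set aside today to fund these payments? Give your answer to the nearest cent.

Periodic rate r = 0.118 per year.
Growing ordinary annuity: PV = PMT₁ × [1 − ((1+g)/(1+r))^n] / (r − g) = 75,475 × [1 − ((1+0.0789)/(1+r))^21] / (r − 0.0789) = A$1,016,291.44.

A$1,016,291.44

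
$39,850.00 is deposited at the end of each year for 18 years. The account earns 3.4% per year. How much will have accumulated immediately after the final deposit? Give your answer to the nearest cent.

This is an ordinary annuity: 18 deposits of $39,850.00 at the end of each year.
Periodic rate r = 0.034 per year.
FV = PMT × [((1+r)^n − 1)/r] = 39,850 × [(1+r)^18 − 1] / r = $967,474.75

$967,474.75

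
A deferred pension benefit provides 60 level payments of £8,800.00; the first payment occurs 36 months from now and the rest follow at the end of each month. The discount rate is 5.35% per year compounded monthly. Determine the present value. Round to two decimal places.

£395,713.38

Ordinary annuity of 60 payments, first payment at period 36.
Periodic rate r = 0.0535/12 per month; n is counted in months.
The ordinary-annuity PV formula values the stream one period before the first payment (period 35); discount that back 35 periods:
PV₀ = 8,800 × [1 − (1+r)^−60] / r × (1+r)^−35 = £395,713.38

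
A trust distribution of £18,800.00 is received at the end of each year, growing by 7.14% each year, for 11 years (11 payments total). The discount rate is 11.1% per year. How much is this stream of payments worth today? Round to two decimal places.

Periodic rate r = 0.111 per year.
Growing ordinary annuity: PV = PMT₁ × [1 − ((1+g)/(1+r))^n] / (r − g) = 18,800 × [1 − ((1+0.0714)/(1+r))^11] / (r − 0.0714) = £156,271.94.

£156,271.94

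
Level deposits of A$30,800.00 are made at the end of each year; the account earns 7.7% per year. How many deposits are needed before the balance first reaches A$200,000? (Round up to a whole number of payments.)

Periodic rate r = 0.077 per year.
Ordinary annuity FV: 200,000 = 30,800 × [((1+r)^n − 1)/r].
(1+r)^n = 1 + 200,000 × r / 30,800, so n = ln(1 + 200,000·r/30,800) / ln(1+r) = 5.47.
Round up to a whole number of payments: n = 6.

6 payments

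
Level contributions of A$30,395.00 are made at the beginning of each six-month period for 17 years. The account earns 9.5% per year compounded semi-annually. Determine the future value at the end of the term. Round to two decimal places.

This is an annuity due: 34 deposits of A$30,395.00 at the beginning of each six-month period.
Periodic rate r = 0.095/2 per half-year; n is counted in half-years.
FV = PMT × [((1+r)^n − 1)/r] × (1+r) = 30,395 × [(1+r)^34 − 1] / r × (1+r) = A$2,576,840.03

A$2,576,840.03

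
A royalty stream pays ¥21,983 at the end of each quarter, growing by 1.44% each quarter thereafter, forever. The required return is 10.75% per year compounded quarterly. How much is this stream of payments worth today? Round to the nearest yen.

Periodic rate r = 0.1075/4 per quarter.
Growing perpetuity (Gordon): PV = PMT₁ / (r − g) = 21,983 / (r − 0.0144) = ¥1,762,164.

¥1,762,164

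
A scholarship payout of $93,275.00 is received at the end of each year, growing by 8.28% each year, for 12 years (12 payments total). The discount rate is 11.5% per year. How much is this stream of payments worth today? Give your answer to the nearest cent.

$858,805.94

Periodic rate r = 0.115 per year.
Growing ordinary annuity: PV = PMT₁ × [1 − ((1+g)/(1+r))^n] / (r − g) = 93,275 × [1 − ((1+0.0828)/(1+r))^12] / (r − 0.0828) = $858,805.94.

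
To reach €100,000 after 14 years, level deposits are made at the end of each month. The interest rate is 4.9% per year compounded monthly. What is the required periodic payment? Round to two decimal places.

€415.40

Level ordinary annuity; solve FV = PMT × [((1+r)^n − 1)/r] for PMT.
Periodic rate r = 0.049/12 per month; n is counted in months.
With n = 168: PMT = 100,000 / ([((1+r)^n − 1)/r]) = €415.40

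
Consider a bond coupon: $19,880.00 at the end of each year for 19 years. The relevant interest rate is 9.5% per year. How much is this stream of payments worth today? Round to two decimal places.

This is an ordinary annuity: 19 payments of $19,880.00 at the end of each year.
Periodic rate r = 0.095 per year.
PV = PMT × [(1 − (1+r)^−n)/r] = 19,880 × [1 − (1+r)^−19] / r = $171,953.22

$171,953.22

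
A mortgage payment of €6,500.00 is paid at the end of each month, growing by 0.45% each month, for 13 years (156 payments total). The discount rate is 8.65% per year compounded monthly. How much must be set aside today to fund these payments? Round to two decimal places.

€823,152.70

Periodic rate r = 0.0865/12 per month; n is counted in months.
Growing ordinary annuity: PV = PMT₁ × [1 − ((1+g)/(1+r))^n] / (r − g) = 6,500 × [1 − ((1+0.0045)/(1+r))^156] / (r − 0.0045) = €823,152.70.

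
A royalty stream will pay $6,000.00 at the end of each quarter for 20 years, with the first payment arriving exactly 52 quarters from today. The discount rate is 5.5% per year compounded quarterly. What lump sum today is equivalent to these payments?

$144,527.68

Ordinary annuity of 80 payments, first payment at period 52.
Periodic rate r = 0.055/4 per quarter; n is counted in quarters.
The ordinary-annuity PV formula values the stream one period before the first payment (period 51); discount that back 51 periods:
PV₀ = 6,000 × [1 − (1+r)^−80] / r × (1+r)^−51 = $144,527.68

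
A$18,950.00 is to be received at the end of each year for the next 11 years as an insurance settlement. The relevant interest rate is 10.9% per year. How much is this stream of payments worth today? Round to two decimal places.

This is an ordinary annuity: 11 payments of A$18,950.00 at the end of each year.
Periodic rate r = 0.109 per year.
PV = PMT × [(1 − (1+r)^−n)/r] = 18,950 × [1 − (1+r)^−11] / r = A$118,142.88

A$118,142.88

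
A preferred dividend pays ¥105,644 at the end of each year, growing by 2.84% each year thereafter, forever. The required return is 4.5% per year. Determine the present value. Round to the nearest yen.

Periodic rate r = 0.045 per year.
Growing perpetuity (Gordon): PV = PMT₁ / (r − g) = 105,644 / (r − 0.0284) = ¥6,364,096.

¥6,364,096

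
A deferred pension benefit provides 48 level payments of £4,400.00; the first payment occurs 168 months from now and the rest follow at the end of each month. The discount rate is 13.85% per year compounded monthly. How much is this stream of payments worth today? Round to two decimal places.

£23,756.09

Ordinary annuity of 48 payments, first payment at period 168.
Periodic rate r = 0.1385/12 per month; n is counted in months.
The ordinary-annuity PV formula values the stream one period before the first payment (period 167); discount that back 167 periods:
PV₀ = 4,400 × [1 − (1+r)^−48] / r × (1+r)^−167 = £23,756.09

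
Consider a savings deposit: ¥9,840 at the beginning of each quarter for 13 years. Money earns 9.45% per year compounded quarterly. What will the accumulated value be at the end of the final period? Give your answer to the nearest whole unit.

This is an annuity due: 52 deposits of ¥9,840 at the beginning of each quarter.
Periodic rate r = 0.0945/4 per quarter; n is counted in quarters.
FV = PMT × [((1+r)^n − 1)/r] × (1+r) = 9,840 × [(1+r)^52 − 1] / r × (1+r) = ¥1,009,439

¥1,009,439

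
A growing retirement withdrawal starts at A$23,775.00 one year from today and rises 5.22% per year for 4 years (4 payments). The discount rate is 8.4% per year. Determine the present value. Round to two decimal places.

Periodic rate r = 0.084 per year.
Growing ordinary annuity: PV = PMT₁ × [1 − ((1+g)/(1+r))^n] / (r − g) = 23,775 × [1 − ((1+0.0522)/(1+r))^4] / (r − 0.0522) = A$83,945.10.

A$83,945.10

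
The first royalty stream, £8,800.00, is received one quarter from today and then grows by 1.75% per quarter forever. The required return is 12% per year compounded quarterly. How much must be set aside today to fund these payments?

Periodic rate r = 0.12/4 per quarter.
Growing perpetuity (Gordon): PV = PMT₁ / (r − g) = 8,800 / (r − 0.0175) = £704,000.00.

£704,000.00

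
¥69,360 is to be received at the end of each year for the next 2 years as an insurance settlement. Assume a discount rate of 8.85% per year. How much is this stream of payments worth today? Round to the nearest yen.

This is an ordinary annuity: 2 payments of ¥69,360 at the end of each year.
Periodic rate r = 0.0885 per year.
PV = PMT × [(1 − (1+r)^−n)/r] = 69,360 × [1 − (1+r)^−2] / r = ¥122,261

¥122,261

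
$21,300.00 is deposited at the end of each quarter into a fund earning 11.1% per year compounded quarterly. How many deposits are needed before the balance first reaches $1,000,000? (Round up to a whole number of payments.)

Periodic rate r = 0.111/4 per quarter; n is counted in quarters.
Ordinary annuity FV: 1,000,000 = 21,300 × [((1+r)^n − 1)/r].
(1+r)^n = 1 + 1,000,000 × r / 21,300, so n = ln(1 + 1,000,000·r/21,300) / ln(1+r) = 30.47.
Round up to a whole number of payments: n = 31.

31 payments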